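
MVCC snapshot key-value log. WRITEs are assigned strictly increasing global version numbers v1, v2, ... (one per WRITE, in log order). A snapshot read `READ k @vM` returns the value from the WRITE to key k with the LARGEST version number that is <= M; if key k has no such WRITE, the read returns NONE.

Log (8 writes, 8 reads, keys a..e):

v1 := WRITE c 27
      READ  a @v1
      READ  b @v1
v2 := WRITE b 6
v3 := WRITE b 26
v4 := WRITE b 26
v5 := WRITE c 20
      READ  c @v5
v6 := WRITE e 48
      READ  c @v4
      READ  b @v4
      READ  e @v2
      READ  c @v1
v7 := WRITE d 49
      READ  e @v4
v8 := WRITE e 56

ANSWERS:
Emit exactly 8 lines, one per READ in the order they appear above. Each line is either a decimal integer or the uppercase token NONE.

Answer: NONE
NONE
20
27
26
NONE
27
NONE

Derivation:
v1: WRITE c=27  (c history now [(1, 27)])
READ a @v1: history=[] -> no version <= 1 -> NONE
READ b @v1: history=[] -> no version <= 1 -> NONE
v2: WRITE b=6  (b history now [(2, 6)])
v3: WRITE b=26  (b history now [(2, 6), (3, 26)])
v4: WRITE b=26  (b history now [(2, 6), (3, 26), (4, 26)])
v5: WRITE c=20  (c history now [(1, 27), (5, 20)])
READ c @v5: history=[(1, 27), (5, 20)] -> pick v5 -> 20
v6: WRITE e=48  (e history now [(6, 48)])
READ c @v4: history=[(1, 27), (5, 20)] -> pick v1 -> 27
READ b @v4: history=[(2, 6), (3, 26), (4, 26)] -> pick v4 -> 26
READ e @v2: history=[(6, 48)] -> no version <= 2 -> NONE
READ c @v1: history=[(1, 27), (5, 20)] -> pick v1 -> 27
v7: WRITE d=49  (d history now [(7, 49)])
READ e @v4: history=[(6, 48)] -> no version <= 4 -> NONE
v8: WRITE e=56  (e history now [(6, 48), (8, 56)])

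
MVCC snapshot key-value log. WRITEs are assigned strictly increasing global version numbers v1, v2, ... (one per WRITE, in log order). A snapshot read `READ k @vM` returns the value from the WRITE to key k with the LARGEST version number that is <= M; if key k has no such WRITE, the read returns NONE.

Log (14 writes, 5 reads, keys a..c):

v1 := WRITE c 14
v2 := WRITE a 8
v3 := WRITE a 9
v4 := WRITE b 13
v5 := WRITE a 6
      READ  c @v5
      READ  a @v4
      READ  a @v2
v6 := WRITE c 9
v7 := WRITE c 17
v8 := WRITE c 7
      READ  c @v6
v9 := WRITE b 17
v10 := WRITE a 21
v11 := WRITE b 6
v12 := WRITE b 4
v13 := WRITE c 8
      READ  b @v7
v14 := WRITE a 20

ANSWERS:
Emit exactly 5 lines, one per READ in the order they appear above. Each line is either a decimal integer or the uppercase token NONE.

v1: WRITE c=14  (c history now [(1, 14)])
v2: WRITE a=8  (a history now [(2, 8)])
v3: WRITE a=9  (a history now [(2, 8), (3, 9)])
v4: WRITE b=13  (b history now [(4, 13)])
v5: WRITE a=6  (a history now [(2, 8), (3, 9), (5, 6)])
READ c @v5: history=[(1, 14)] -> pick v1 -> 14
READ a @v4: history=[(2, 8), (3, 9), (5, 6)] -> pick v3 -> 9
READ a @v2: history=[(2, 8), (3, 9), (5, 6)] -> pick v2 -> 8
v6: WRITE c=9  (c history now [(1, 14), (6, 9)])
v7: WRITE c=17  (c history now [(1, 14), (6, 9), (7, 17)])
v8: WRITE c=7  (c history now [(1, 14), (6, 9), (7, 17), (8, 7)])
READ c @v6: history=[(1, 14), (6, 9), (7, 17), (8, 7)] -> pick v6 -> 9
v9: WRITE b=17  (b history now [(4, 13), (9, 17)])
v10: WRITE a=21  (a history now [(2, 8), (3, 9), (5, 6), (10, 21)])
v11: WRITE b=6  (b history now [(4, 13), (9, 17), (11, 6)])
v12: WRITE b=4  (b history now [(4, 13), (9, 17), (11, 6), (12, 4)])
v13: WRITE c=8  (c history now [(1, 14), (6, 9), (7, 17), (8, 7), (13, 8)])
READ b @v7: history=[(4, 13), (9, 17), (11, 6), (12, 4)] -> pick v4 -> 13
v14: WRITE a=20  (a history now [(2, 8), (3, 9), (5, 6), (10, 21), (14, 20)])

Answer: 14
9
8
9
13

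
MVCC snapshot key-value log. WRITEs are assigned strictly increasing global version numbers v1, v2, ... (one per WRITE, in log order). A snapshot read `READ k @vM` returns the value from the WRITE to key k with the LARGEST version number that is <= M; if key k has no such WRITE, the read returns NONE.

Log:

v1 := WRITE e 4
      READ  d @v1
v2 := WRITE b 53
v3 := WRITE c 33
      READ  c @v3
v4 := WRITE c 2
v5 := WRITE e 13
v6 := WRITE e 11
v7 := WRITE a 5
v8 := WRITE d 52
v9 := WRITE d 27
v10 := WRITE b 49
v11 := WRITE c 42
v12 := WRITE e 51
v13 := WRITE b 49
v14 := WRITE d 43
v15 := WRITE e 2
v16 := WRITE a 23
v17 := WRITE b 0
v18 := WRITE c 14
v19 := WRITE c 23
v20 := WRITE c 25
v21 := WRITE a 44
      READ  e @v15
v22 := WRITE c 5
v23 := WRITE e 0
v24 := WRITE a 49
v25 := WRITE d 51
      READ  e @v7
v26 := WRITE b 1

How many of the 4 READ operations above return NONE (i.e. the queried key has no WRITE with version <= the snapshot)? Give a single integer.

v1: WRITE e=4  (e history now [(1, 4)])
READ d @v1: history=[] -> no version <= 1 -> NONE
v2: WRITE b=53  (b history now [(2, 53)])
v3: WRITE c=33  (c history now [(3, 33)])
READ c @v3: history=[(3, 33)] -> pick v3 -> 33
v4: WRITE c=2  (c history now [(3, 33), (4, 2)])
v5: WRITE e=13  (e history now [(1, 4), (5, 13)])
v6: WRITE e=11  (e history now [(1, 4), (5, 13), (6, 11)])
v7: WRITE a=5  (a history now [(7, 5)])
v8: WRITE d=52  (d history now [(8, 52)])
v9: WRITE d=27  (d history now [(8, 52), (9, 27)])
v10: WRITE b=49  (b history now [(2, 53), (10, 49)])
v11: WRITE c=42  (c history now [(3, 33), (4, 2), (11, 42)])
v12: WRITE e=51  (e history now [(1, 4), (5, 13), (6, 11), (12, 51)])
v13: WRITE b=49  (b history now [(2, 53), (10, 49), (13, 49)])
v14: WRITE d=43  (d history now [(8, 52), (9, 27), (14, 43)])
v15: WRITE e=2  (e history now [(1, 4), (5, 13), (6, 11), (12, 51), (15, 2)])
v16: WRITE a=23  (a history now [(7, 5), (16, 23)])
v17: WRITE b=0  (b history now [(2, 53), (10, 49), (13, 49), (17, 0)])
v18: WRITE c=14  (c history now [(3, 33), (4, 2), (11, 42), (18, 14)])
v19: WRITE c=23  (c history now [(3, 33), (4, 2), (11, 42), (18, 14), (19, 23)])
v20: WRITE c=25  (c history now [(3, 33), (4, 2), (11, 42), (18, 14), (19, 23), (20, 25)])
v21: WRITE a=44  (a history now [(7, 5), (16, 23), (21, 44)])
READ e @v15: history=[(1, 4), (5, 13), (6, 11), (12, 51), (15, 2)] -> pick v15 -> 2
v22: WRITE c=5  (c history now [(3, 33), (4, 2), (11, 42), (18, 14), (19, 23), (20, 25), (22, 5)])
v23: WRITE e=0  (e history now [(1, 4), (5, 13), (6, 11), (12, 51), (15, 2), (23, 0)])
v24: WRITE a=49  (a history now [(7, 5), (16, 23), (21, 44), (24, 49)])
v25: WRITE d=51  (d history now [(8, 52), (9, 27), (14, 43), (25, 51)])
READ e @v7: history=[(1, 4), (5, 13), (6, 11), (12, 51), (15, 2), (23, 0)] -> pick v6 -> 11
v26: WRITE b=1  (b history now [(2, 53), (10, 49), (13, 49), (17, 0), (26, 1)])
Read results in order: ['NONE', '33', '2', '11']
NONE count = 1

Answer: 1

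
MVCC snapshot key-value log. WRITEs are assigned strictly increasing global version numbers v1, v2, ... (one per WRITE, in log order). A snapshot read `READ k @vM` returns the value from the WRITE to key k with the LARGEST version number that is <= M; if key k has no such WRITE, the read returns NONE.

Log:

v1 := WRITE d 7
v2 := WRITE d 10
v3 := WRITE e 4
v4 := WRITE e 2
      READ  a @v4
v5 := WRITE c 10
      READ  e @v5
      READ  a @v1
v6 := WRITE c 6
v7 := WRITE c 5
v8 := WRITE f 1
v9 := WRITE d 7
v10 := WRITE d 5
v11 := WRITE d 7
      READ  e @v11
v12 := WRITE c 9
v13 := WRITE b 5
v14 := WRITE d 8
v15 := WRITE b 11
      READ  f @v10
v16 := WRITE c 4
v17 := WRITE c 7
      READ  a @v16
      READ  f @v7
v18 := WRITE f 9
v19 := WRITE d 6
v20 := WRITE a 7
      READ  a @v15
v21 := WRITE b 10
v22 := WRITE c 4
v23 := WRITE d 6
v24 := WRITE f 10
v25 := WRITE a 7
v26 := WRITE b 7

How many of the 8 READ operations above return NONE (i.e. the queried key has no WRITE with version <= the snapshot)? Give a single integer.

v1: WRITE d=7  (d history now [(1, 7)])
v2: WRITE d=10  (d history now [(1, 7), (2, 10)])
v3: WRITE e=4  (e history now [(3, 4)])
v4: WRITE e=2  (e history now [(3, 4), (4, 2)])
READ a @v4: history=[] -> no version <= 4 -> NONE
v5: WRITE c=10  (c history now [(5, 10)])
READ e @v5: history=[(3, 4), (4, 2)] -> pick v4 -> 2
READ a @v1: history=[] -> no version <= 1 -> NONE
v6: WRITE c=6  (c history now [(5, 10), (6, 6)])
v7: WRITE c=5  (c history now [(5, 10), (6, 6), (7, 5)])
v8: WRITE f=1  (f history now [(8, 1)])
v9: WRITE d=7  (d history now [(1, 7), (2, 10), (9, 7)])
v10: WRITE d=5  (d history now [(1, 7), (2, 10), (9, 7), (10, 5)])
v11: WRITE d=7  (d history now [(1, 7), (2, 10), (9, 7), (10, 5), (11, 7)])
READ e @v11: history=[(3, 4), (4, 2)] -> pick v4 -> 2
v12: WRITE c=9  (c history now [(5, 10), (6, 6), (7, 5), (12, 9)])
v13: WRITE b=5  (b history now [(13, 5)])
v14: WRITE d=8  (d history now [(1, 7), (2, 10), (9, 7), (10, 5), (11, 7), (14, 8)])
v15: WRITE b=11  (b history now [(13, 5), (15, 11)])
READ f @v10: history=[(8, 1)] -> pick v8 -> 1
v16: WRITE c=4  (c history now [(5, 10), (6, 6), (7, 5), (12, 9), (16, 4)])
v17: WRITE c=7  (c history now [(5, 10), (6, 6), (7, 5), (12, 9), (16, 4), (17, 7)])
READ a @v16: history=[] -> no version <= 16 -> NONE
READ f @v7: history=[(8, 1)] -> no version <= 7 -> NONE
v18: WRITE f=9  (f history now [(8, 1), (18, 9)])
v19: WRITE d=6  (d history now [(1, 7), (2, 10), (9, 7), (10, 5), (11, 7), (14, 8), (19, 6)])
v20: WRITE a=7  (a history now [(20, 7)])
READ a @v15: history=[(20, 7)] -> no version <= 15 -> NONE
v21: WRITE b=10  (b history now [(13, 5), (15, 11), (21, 10)])
v22: WRITE c=4  (c history now [(5, 10), (6, 6), (7, 5), (12, 9), (16, 4), (17, 7), (22, 4)])
v23: WRITE d=6  (d history now [(1, 7), (2, 10), (9, 7), (10, 5), (11, 7), (14, 8), (19, 6), (23, 6)])
v24: WRITE f=10  (f history now [(8, 1), (18, 9), (24, 10)])
v25: WRITE a=7  (a history now [(20, 7), (25, 7)])
v26: WRITE b=7  (b history now [(13, 5), (15, 11), (21, 10), (26, 7)])
Read results in order: ['NONE', '2', 'NONE', '2', '1', 'NONE', 'NONE', 'NONE']
NONE count = 5

Answer: 5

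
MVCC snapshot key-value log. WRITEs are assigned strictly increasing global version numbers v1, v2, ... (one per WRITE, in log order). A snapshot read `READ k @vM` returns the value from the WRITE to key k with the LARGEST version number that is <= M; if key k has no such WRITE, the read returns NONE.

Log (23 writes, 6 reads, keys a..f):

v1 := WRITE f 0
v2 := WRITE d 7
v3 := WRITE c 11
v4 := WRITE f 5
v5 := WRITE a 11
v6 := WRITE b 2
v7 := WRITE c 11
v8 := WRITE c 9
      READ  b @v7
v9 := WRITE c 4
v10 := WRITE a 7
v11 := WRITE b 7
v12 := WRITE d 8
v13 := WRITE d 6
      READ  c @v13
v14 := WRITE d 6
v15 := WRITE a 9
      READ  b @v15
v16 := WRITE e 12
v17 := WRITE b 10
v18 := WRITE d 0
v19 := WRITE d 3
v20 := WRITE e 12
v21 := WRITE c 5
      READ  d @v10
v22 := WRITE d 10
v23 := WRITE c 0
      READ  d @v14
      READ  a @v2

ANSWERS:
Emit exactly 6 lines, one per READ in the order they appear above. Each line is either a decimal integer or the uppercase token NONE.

v1: WRITE f=0  (f history now [(1, 0)])
v2: WRITE d=7  (d history now [(2, 7)])
v3: WRITE c=11  (c history now [(3, 11)])
v4: WRITE f=5  (f history now [(1, 0), (4, 5)])
v5: WRITE a=11  (a history now [(5, 11)])
v6: WRITE b=2  (b history now [(6, 2)])
v7: WRITE c=11  (c history now [(3, 11), (7, 11)])
v8: WRITE c=9  (c history now [(3, 11), (7, 11), (8, 9)])
READ b @v7: history=[(6, 2)] -> pick v6 -> 2
v9: WRITE c=4  (c history now [(3, 11), (7, 11), (8, 9), (9, 4)])
v10: WRITE a=7  (a history now [(5, 11), (10, 7)])
v11: WRITE b=7  (b history now [(6, 2), (11, 7)])
v12: WRITE d=8  (d history now [(2, 7), (12, 8)])
v13: WRITE d=6  (d history now [(2, 7), (12, 8), (13, 6)])
READ c @v13: history=[(3, 11), (7, 11), (8, 9), (9, 4)] -> pick v9 -> 4
v14: WRITE d=6  (d history now [(2, 7), (12, 8), (13, 6), (14, 6)])
v15: WRITE a=9  (a history now [(5, 11), (10, 7), (15, 9)])
READ b @v15: history=[(6, 2), (11, 7)] -> pick v11 -> 7
v16: WRITE e=12  (e history now [(16, 12)])
v17: WRITE b=10  (b history now [(6, 2), (11, 7), (17, 10)])
v18: WRITE d=0  (d history now [(2, 7), (12, 8), (13, 6), (14, 6), (18, 0)])
v19: WRITE d=3  (d history now [(2, 7), (12, 8), (13, 6), (14, 6), (18, 0), (19, 3)])
v20: WRITE e=12  (e history now [(16, 12), (20, 12)])
v21: WRITE c=5  (c history now [(3, 11), (7, 11), (8, 9), (9, 4), (21, 5)])
READ d @v10: history=[(2, 7), (12, 8), (13, 6), (14, 6), (18, 0), (19, 3)] -> pick v2 -> 7
v22: WRITE d=10  (d history now [(2, 7), (12, 8), (13, 6), (14, 6), (18, 0), (19, 3), (22, 10)])
v23: WRITE c=0  (c history now [(3, 11), (7, 11), (8, 9), (9, 4), (21, 5), (23, 0)])
READ d @v14: history=[(2, 7), (12, 8), (13, 6), (14, 6), (18, 0), (19, 3), (22, 10)] -> pick v14 -> 6
READ a @v2: history=[(5, 11), (10, 7), (15, 9)] -> no version <= 2 -> NONE

Answer: 2
4
7
7
6
NONE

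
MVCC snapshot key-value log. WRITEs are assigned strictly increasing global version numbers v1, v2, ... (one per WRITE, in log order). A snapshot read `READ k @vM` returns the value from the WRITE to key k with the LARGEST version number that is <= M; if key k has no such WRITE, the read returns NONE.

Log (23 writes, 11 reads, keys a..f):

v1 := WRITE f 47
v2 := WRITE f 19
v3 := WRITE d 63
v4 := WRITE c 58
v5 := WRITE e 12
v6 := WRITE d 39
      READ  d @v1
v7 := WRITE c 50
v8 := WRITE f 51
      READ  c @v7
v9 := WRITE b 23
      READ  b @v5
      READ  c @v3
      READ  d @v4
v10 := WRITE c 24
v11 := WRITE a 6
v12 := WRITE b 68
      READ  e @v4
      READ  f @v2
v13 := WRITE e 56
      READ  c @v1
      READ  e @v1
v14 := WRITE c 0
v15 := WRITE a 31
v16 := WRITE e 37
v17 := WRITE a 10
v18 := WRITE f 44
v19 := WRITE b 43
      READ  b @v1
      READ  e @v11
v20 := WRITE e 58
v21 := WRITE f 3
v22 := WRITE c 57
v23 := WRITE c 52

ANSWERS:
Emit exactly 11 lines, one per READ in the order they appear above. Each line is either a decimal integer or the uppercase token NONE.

Answer: NONE
50
NONE
NONE
63
NONE
19
NONE
NONE
NONE
12

Derivation:
v1: WRITE f=47  (f history now [(1, 47)])
v2: WRITE f=19  (f history now [(1, 47), (2, 19)])
v3: WRITE d=63  (d history now [(3, 63)])
v4: WRITE c=58  (c history now [(4, 58)])
v5: WRITE e=12  (e history now [(5, 12)])
v6: WRITE d=39  (d history now [(3, 63), (6, 39)])
READ d @v1: history=[(3, 63), (6, 39)] -> no version <= 1 -> NONE
v7: WRITE c=50  (c history now [(4, 58), (7, 50)])
v8: WRITE f=51  (f history now [(1, 47), (2, 19), (8, 51)])
READ c @v7: history=[(4, 58), (7, 50)] -> pick v7 -> 50
v9: WRITE b=23  (b history now [(9, 23)])
READ b @v5: history=[(9, 23)] -> no version <= 5 -> NONE
READ c @v3: history=[(4, 58), (7, 50)] -> no version <= 3 -> NONE
READ d @v4: history=[(3, 63), (6, 39)] -> pick v3 -> 63
v10: WRITE c=24  (c history now [(4, 58), (7, 50), (10, 24)])
v11: WRITE a=6  (a history now [(11, 6)])
v12: WRITE b=68  (b history now [(9, 23), (12, 68)])
READ e @v4: history=[(5, 12)] -> no version <= 4 -> NONE
READ f @v2: history=[(1, 47), (2, 19), (8, 51)] -> pick v2 -> 19
v13: WRITE e=56  (e history now [(5, 12), (13, 56)])
READ c @v1: history=[(4, 58), (7, 50), (10, 24)] -> no version <= 1 -> NONE
READ e @v1: history=[(5, 12), (13, 56)] -> no version <= 1 -> NONE
v14: WRITE c=0  (c history now [(4, 58), (7, 50), (10, 24), (14, 0)])
v15: WRITE a=31  (a history now [(11, 6), (15, 31)])
v16: WRITE e=37  (e history now [(5, 12), (13, 56), (16, 37)])
v17: WRITE a=10  (a history now [(11, 6), (15, 31), (17, 10)])
v18: WRITE f=44  (f history now [(1, 47), (2, 19), (8, 51), (18, 44)])
v19: WRITE b=43  (b history now [(9, 23), (12, 68), (19, 43)])
READ b @v1: history=[(9, 23), (12, 68), (19, 43)] -> no version <= 1 -> NONE
READ e @v11: history=[(5, 12), (13, 56), (16, 37)] -> pick v5 -> 12
v20: WRITE e=58  (e history now [(5, 12), (13, 56), (16, 37), (20, 58)])
v21: WRITE f=3  (f history now [(1, 47), (2, 19), (8, 51), (18, 44), (21, 3)])
v22: WRITE c=57  (c history now [(4, 58), (7, 50), (10, 24), (14, 0), (22, 57)])
v23: WRITE c=52  (c history now [(4, 58), (7, 50), (10, 24), (14, 0), (22, 57), (23, 52)])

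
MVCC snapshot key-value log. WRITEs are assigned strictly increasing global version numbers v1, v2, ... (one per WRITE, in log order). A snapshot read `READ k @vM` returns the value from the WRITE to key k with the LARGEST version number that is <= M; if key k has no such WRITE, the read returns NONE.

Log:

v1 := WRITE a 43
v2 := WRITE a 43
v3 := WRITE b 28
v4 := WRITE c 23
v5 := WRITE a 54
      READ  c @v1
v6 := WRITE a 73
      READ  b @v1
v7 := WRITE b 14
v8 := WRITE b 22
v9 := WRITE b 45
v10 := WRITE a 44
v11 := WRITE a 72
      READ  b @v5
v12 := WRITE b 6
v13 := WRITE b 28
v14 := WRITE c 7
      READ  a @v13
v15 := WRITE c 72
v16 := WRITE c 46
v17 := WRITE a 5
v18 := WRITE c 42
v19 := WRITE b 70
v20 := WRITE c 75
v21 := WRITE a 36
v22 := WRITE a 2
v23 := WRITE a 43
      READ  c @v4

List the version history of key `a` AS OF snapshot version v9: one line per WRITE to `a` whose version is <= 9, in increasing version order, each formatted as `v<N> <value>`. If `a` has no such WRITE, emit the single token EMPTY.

Answer: v1 43
v2 43
v5 54
v6 73

Derivation:
Scan writes for key=a with version <= 9:
  v1 WRITE a 43 -> keep
  v2 WRITE a 43 -> keep
  v3 WRITE b 28 -> skip
  v4 WRITE c 23 -> skip
  v5 WRITE a 54 -> keep
  v6 WRITE a 73 -> keep
  v7 WRITE b 14 -> skip
  v8 WRITE b 22 -> skip
  v9 WRITE b 45 -> skip
  v10 WRITE a 44 -> drop (> snap)
  v11 WRITE a 72 -> drop (> snap)
  v12 WRITE b 6 -> skip
  v13 WRITE b 28 -> skip
  v14 WRITE c 7 -> skip
  v15 WRITE c 72 -> skip
  v16 WRITE c 46 -> skip
  v17 WRITE a 5 -> drop (> snap)
  v18 WRITE c 42 -> skip
  v19 WRITE b 70 -> skip
  v20 WRITE c 75 -> skip
  v21 WRITE a 36 -> drop (> snap)
  v22 WRITE a 2 -> drop (> snap)
  v23 WRITE a 43 -> drop (> snap)
Collected: [(1, 43), (2, 43), (5, 54), (6, 73)]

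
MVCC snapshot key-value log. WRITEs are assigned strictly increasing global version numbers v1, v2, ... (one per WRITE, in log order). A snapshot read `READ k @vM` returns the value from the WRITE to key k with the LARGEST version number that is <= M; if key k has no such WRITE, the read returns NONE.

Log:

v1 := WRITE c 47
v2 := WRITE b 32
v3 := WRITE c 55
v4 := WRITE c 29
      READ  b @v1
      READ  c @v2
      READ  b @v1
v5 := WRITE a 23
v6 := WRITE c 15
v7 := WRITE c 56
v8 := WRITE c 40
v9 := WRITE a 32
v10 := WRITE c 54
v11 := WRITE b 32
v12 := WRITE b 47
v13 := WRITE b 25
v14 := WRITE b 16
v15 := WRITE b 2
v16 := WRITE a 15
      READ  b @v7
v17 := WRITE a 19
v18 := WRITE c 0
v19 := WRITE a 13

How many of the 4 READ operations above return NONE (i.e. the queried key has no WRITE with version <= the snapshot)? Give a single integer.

Answer: 2

Derivation:
v1: WRITE c=47  (c history now [(1, 47)])
v2: WRITE b=32  (b history now [(2, 32)])
v3: WRITE c=55  (c history now [(1, 47), (3, 55)])
v4: WRITE c=29  (c history now [(1, 47), (3, 55), (4, 29)])
READ b @v1: history=[(2, 32)] -> no version <= 1 -> NONE
READ c @v2: history=[(1, 47), (3, 55), (4, 29)] -> pick v1 -> 47
READ b @v1: history=[(2, 32)] -> no version <= 1 -> NONE
v5: WRITE a=23  (a history now [(5, 23)])
v6: WRITE c=15  (c history now [(1, 47), (3, 55), (4, 29), (6, 15)])
v7: WRITE c=56  (c history now [(1, 47), (3, 55), (4, 29), (6, 15), (7, 56)])
v8: WRITE c=40  (c history now [(1, 47), (3, 55), (4, 29), (6, 15), (7, 56), (8, 40)])
v9: WRITE a=32  (a history now [(5, 23), (9, 32)])
v10: WRITE c=54  (c history now [(1, 47), (3, 55), (4, 29), (6, 15), (7, 56), (8, 40), (10, 54)])
v11: WRITE b=32  (b history now [(2, 32), (11, 32)])
v12: WRITE b=47  (b history now [(2, 32), (11, 32), (12, 47)])
v13: WRITE b=25  (b history now [(2, 32), (11, 32), (12, 47), (13, 25)])
v14: WRITE b=16  (b history now [(2, 32), (11, 32), (12, 47), (13, 25), (14, 16)])
v15: WRITE b=2  (b history now [(2, 32), (11, 32), (12, 47), (13, 25), (14, 16), (15, 2)])
v16: WRITE a=15  (a history now [(5, 23), (9, 32), (16, 15)])
READ b @v7: history=[(2, 32), (11, 32), (12, 47), (13, 25), (14, 16), (15, 2)] -> pick v2 -> 32
v17: WRITE a=19  (a history now [(5, 23), (9, 32), (16, 15), (17, 19)])
v18: WRITE c=0  (c history now [(1, 47), (3, 55), (4, 29), (6, 15), (7, 56), (8, 40), (10, 54), (18, 0)])
v19: WRITE a=13  (a history now [(5, 23), (9, 32), (16, 15), (17, 19), (19, 13)])
Read results in order: ['NONE', '47', 'NONE', '32']
NONE count = 2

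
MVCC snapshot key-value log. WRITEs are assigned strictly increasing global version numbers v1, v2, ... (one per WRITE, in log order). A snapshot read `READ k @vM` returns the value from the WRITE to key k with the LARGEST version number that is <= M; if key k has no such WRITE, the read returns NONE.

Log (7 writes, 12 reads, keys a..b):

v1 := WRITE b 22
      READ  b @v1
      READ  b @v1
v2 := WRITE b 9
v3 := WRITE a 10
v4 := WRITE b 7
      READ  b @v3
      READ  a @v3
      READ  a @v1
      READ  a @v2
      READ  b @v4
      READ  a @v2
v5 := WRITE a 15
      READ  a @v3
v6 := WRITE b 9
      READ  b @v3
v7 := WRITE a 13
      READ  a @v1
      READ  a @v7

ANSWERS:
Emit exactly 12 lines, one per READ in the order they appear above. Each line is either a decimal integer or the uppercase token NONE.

v1: WRITE b=22  (b history now [(1, 22)])
READ b @v1: history=[(1, 22)] -> pick v1 -> 22
READ b @v1: history=[(1, 22)] -> pick v1 -> 22
v2: WRITE b=9  (b history now [(1, 22), (2, 9)])
v3: WRITE a=10  (a history now [(3, 10)])
v4: WRITE b=7  (b history now [(1, 22), (2, 9), (4, 7)])
READ b @v3: history=[(1, 22), (2, 9), (4, 7)] -> pick v2 -> 9
READ a @v3: history=[(3, 10)] -> pick v3 -> 10
READ a @v1: history=[(3, 10)] -> no version <= 1 -> NONE
READ a @v2: history=[(3, 10)] -> no version <= 2 -> NONE
READ b @v4: history=[(1, 22), (2, 9), (4, 7)] -> pick v4 -> 7
READ a @v2: history=[(3, 10)] -> no version <= 2 -> NONE
v5: WRITE a=15  (a history now [(3, 10), (5, 15)])
READ a @v3: history=[(3, 10), (5, 15)] -> pick v3 -> 10
v6: WRITE b=9  (b history now [(1, 22), (2, 9), (4, 7), (6, 9)])
READ b @v3: history=[(1, 22), (2, 9), (4, 7), (6, 9)] -> pick v2 -> 9
v7: WRITE a=13  (a history now [(3, 10), (5, 15), (7, 13)])
READ a @v1: history=[(3, 10), (5, 15), (7, 13)] -> no version <= 1 -> NONE
READ a @v7: history=[(3, 10), (5, 15), (7, 13)] -> pick v7 -> 13

Answer: 22
22
9
10
NONE
NONE
7
NONE
10
9
NONE
13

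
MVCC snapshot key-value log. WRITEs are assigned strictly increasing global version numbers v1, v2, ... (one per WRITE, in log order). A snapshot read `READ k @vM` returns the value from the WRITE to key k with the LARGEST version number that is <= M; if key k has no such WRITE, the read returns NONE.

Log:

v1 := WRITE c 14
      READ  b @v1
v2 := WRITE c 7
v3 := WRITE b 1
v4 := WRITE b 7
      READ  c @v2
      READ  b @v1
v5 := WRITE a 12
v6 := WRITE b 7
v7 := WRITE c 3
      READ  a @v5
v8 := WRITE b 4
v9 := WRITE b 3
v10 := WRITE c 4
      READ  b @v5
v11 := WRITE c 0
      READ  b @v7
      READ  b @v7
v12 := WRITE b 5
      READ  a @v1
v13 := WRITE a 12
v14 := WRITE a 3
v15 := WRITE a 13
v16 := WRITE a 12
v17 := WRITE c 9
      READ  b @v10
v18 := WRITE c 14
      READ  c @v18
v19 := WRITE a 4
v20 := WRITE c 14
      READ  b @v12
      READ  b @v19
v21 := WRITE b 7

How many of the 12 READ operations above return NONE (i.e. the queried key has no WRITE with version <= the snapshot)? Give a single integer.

v1: WRITE c=14  (c history now [(1, 14)])
READ b @v1: history=[] -> no version <= 1 -> NONE
v2: WRITE c=7  (c history now [(1, 14), (2, 7)])
v3: WRITE b=1  (b history now [(3, 1)])
v4: WRITE b=7  (b history now [(3, 1), (4, 7)])
READ c @v2: history=[(1, 14), (2, 7)] -> pick v2 -> 7
READ b @v1: history=[(3, 1), (4, 7)] -> no version <= 1 -> NONE
v5: WRITE a=12  (a history now [(5, 12)])
v6: WRITE b=7  (b history now [(3, 1), (4, 7), (6, 7)])
v7: WRITE c=3  (c history now [(1, 14), (2, 7), (7, 3)])
READ a @v5: history=[(5, 12)] -> pick v5 -> 12
v8: WRITE b=4  (b history now [(3, 1), (4, 7), (6, 7), (8, 4)])
v9: WRITE b=3  (b history now [(3, 1), (4, 7), (6, 7), (8, 4), (9, 3)])
v10: WRITE c=4  (c history now [(1, 14), (2, 7), (7, 3), (10, 4)])
READ b @v5: history=[(3, 1), (4, 7), (6, 7), (8, 4), (9, 3)] -> pick v4 -> 7
v11: WRITE c=0  (c history now [(1, 14), (2, 7), (7, 3), (10, 4), (11, 0)])
READ b @v7: history=[(3, 1), (4, 7), (6, 7), (8, 4), (9, 3)] -> pick v6 -> 7
READ b @v7: history=[(3, 1), (4, 7), (6, 7), (8, 4), (9, 3)] -> pick v6 -> 7
v12: WRITE b=5  (b history now [(3, 1), (4, 7), (6, 7), (8, 4), (9, 3), (12, 5)])
READ a @v1: history=[(5, 12)] -> no version <= 1 -> NONE
v13: WRITE a=12  (a history now [(5, 12), (13, 12)])
v14: WRITE a=3  (a history now [(5, 12), (13, 12), (14, 3)])
v15: WRITE a=13  (a history now [(5, 12), (13, 12), (14, 3), (15, 13)])
v16: WRITE a=12  (a history now [(5, 12), (13, 12), (14, 3), (15, 13), (16, 12)])
v17: WRITE c=9  (c history now [(1, 14), (2, 7), (7, 3), (10, 4), (11, 0), (17, 9)])
READ b @v10: history=[(3, 1), (4, 7), (6, 7), (8, 4), (9, 3), (12, 5)] -> pick v9 -> 3
v18: WRITE c=14  (c history now [(1, 14), (2, 7), (7, 3), (10, 4), (11, 0), (17, 9), (18, 14)])
READ c @v18: history=[(1, 14), (2, 7), (7, 3), (10, 4), (11, 0), (17, 9), (18, 14)] -> pick v18 -> 14
v19: WRITE a=4  (a history now [(5, 12), (13, 12), (14, 3), (15, 13), (16, 12), (19, 4)])
v20: WRITE c=14  (c history now [(1, 14), (2, 7), (7, 3), (10, 4), (11, 0), (17, 9), (18, 14), (20, 14)])
READ b @v12: history=[(3, 1), (4, 7), (6, 7), (8, 4), (9, 3), (12, 5)] -> pick v12 -> 5
READ b @v19: history=[(3, 1), (4, 7), (6, 7), (8, 4), (9, 3), (12, 5)] -> pick v12 -> 5
v21: WRITE b=7  (b history now [(3, 1), (4, 7), (6, 7), (8, 4), (9, 3), (12, 5), (21, 7)])
Read results in order: ['NONE', '7', 'NONE', '12', '7', '7', '7', 'NONE', '3', '14', '5', '5']
NONE count = 3

Answer: 3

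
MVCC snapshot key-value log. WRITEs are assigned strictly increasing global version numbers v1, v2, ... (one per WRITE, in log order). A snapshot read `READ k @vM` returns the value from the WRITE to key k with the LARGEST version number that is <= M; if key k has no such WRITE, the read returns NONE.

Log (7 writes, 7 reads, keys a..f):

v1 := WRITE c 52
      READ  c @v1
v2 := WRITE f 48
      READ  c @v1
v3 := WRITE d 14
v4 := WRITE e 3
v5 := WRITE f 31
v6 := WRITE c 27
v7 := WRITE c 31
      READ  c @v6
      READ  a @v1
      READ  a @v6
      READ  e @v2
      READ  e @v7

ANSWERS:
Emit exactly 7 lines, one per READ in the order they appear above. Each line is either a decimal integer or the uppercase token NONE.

v1: WRITE c=52  (c history now [(1, 52)])
READ c @v1: history=[(1, 52)] -> pick v1 -> 52
v2: WRITE f=48  (f history now [(2, 48)])
READ c @v1: history=[(1, 52)] -> pick v1 -> 52
v3: WRITE d=14  (d history now [(3, 14)])
v4: WRITE e=3  (e history now [(4, 3)])
v5: WRITE f=31  (f history now [(2, 48), (5, 31)])
v6: WRITE c=27  (c history now [(1, 52), (6, 27)])
v7: WRITE c=31  (c history now [(1, 52), (6, 27), (7, 31)])
READ c @v6: history=[(1, 52), (6, 27), (7, 31)] -> pick v6 -> 27
READ a @v1: history=[] -> no version <= 1 -> NONE
READ a @v6: history=[] -> no version <= 6 -> NONE
READ e @v2: history=[(4, 3)] -> no version <= 2 -> NONE
READ e @v7: history=[(4, 3)] -> pick v4 -> 3

Answer: 52
52
27
NONE
NONE
NONE
3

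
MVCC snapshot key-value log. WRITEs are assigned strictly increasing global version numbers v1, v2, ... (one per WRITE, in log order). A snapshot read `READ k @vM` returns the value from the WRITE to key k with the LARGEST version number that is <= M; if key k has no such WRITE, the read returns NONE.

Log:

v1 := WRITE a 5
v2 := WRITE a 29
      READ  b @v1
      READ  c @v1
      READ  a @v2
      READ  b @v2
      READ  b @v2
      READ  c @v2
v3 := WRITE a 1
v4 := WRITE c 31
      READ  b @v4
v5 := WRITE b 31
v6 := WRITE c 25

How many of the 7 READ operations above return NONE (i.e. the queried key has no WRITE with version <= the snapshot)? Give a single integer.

v1: WRITE a=5  (a history now [(1, 5)])
v2: WRITE a=29  (a history now [(1, 5), (2, 29)])
READ b @v1: history=[] -> no version <= 1 -> NONE
READ c @v1: history=[] -> no version <= 1 -> NONE
READ a @v2: history=[(1, 5), (2, 29)] -> pick v2 -> 29
READ b @v2: history=[] -> no version <= 2 -> NONE
READ b @v2: history=[] -> no version <= 2 -> NONE
READ c @v2: history=[] -> no version <= 2 -> NONE
v3: WRITE a=1  (a history now [(1, 5), (2, 29), (3, 1)])
v4: WRITE c=31  (c history now [(4, 31)])
READ b @v4: history=[] -> no version <= 4 -> NONE
v5: WRITE b=31  (b history now [(5, 31)])
v6: WRITE c=25  (c history now [(4, 31), (6, 25)])
Read results in order: ['NONE', 'NONE', '29', 'NONE', 'NONE', 'NONE', 'NONE']
NONE count = 6

Answer: 6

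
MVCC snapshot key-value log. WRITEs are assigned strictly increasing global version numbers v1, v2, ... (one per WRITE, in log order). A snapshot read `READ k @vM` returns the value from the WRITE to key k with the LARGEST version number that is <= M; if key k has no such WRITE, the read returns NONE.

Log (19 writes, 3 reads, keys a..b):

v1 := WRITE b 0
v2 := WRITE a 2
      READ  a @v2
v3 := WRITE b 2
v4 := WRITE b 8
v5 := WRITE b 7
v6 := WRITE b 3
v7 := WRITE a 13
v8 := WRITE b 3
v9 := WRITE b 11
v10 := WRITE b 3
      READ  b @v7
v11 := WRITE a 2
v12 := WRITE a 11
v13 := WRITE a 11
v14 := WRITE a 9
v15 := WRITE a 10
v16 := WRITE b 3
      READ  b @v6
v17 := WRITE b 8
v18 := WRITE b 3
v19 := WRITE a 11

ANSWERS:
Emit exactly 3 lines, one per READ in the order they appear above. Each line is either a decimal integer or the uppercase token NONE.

Answer: 2
3
3

Derivation:
v1: WRITE b=0  (b history now [(1, 0)])
v2: WRITE a=2  (a history now [(2, 2)])
READ a @v2: history=[(2, 2)] -> pick v2 -> 2
v3: WRITE b=2  (b history now [(1, 0), (3, 2)])
v4: WRITE b=8  (b history now [(1, 0), (3, 2), (4, 8)])
v5: WRITE b=7  (b history now [(1, 0), (3, 2), (4, 8), (5, 7)])
v6: WRITE b=3  (b history now [(1, 0), (3, 2), (4, 8), (5, 7), (6, 3)])
v7: WRITE a=13  (a history now [(2, 2), (7, 13)])
v8: WRITE b=3  (b history now [(1, 0), (3, 2), (4, 8), (5, 7), (6, 3), (8, 3)])
v9: WRITE b=11  (b history now [(1, 0), (3, 2), (4, 8), (5, 7), (6, 3), (8, 3), (9, 11)])
v10: WRITE b=3  (b history now [(1, 0), (3, 2), (4, 8), (5, 7), (6, 3), (8, 3), (9, 11), (10, 3)])
READ b @v7: history=[(1, 0), (3, 2), (4, 8), (5, 7), (6, 3), (8, 3), (9, 11), (10, 3)] -> pick v6 -> 3
v11: WRITE a=2  (a history now [(2, 2), (7, 13), (11, 2)])
v12: WRITE a=11  (a history now [(2, 2), (7, 13), (11, 2), (12, 11)])
v13: WRITE a=11  (a history now [(2, 2), (7, 13), (11, 2), (12, 11), (13, 11)])
v14: WRITE a=9  (a history now [(2, 2), (7, 13), (11, 2), (12, 11), (13, 11), (14, 9)])
v15: WRITE a=10  (a history now [(2, 2), (7, 13), (11, 2), (12, 11), (13, 11), (14, 9), (15, 10)])
v16: WRITE b=3  (b history now [(1, 0), (3, 2), (4, 8), (5, 7), (6, 3), (8, 3), (9, 11), (10, 3), (16, 3)])
READ b @v6: history=[(1, 0), (3, 2), (4, 8), (5, 7), (6, 3), (8, 3), (9, 11), (10, 3), (16, 3)] -> pick v6 -> 3
v17: WRITE b=8  (b history now [(1, 0), (3, 2), (4, 8), (5, 7), (6, 3), (8, 3), (9, 11), (10, 3), (16, 3), (17, 8)])
v18: WRITE b=3  (b history now [(1, 0), (3, 2), (4, 8), (5, 7), (6, 3), (8, 3), (9, 11), (10, 3), (16, 3), (17, 8), (18, 3)])
v19: WRITE a=11  (a history now [(2, 2), (7, 13), (11, 2), (12, 11), (13, 11), (14, 9), (15, 10), (19, 11)])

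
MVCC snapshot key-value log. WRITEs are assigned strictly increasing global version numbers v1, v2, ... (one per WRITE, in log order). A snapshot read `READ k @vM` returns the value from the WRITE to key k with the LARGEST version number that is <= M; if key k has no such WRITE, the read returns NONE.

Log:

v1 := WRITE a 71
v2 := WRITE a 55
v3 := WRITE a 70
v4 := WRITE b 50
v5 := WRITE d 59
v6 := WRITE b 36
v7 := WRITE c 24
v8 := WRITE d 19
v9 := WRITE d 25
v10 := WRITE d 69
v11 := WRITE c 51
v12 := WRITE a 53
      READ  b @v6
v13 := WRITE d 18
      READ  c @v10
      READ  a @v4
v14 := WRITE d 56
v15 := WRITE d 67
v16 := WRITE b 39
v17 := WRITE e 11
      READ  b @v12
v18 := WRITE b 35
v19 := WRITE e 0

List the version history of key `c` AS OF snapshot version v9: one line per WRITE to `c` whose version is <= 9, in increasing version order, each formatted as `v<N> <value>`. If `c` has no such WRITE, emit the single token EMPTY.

Answer: v7 24

Derivation:
Scan writes for key=c with version <= 9:
  v1 WRITE a 71 -> skip
  v2 WRITE a 55 -> skip
  v3 WRITE a 70 -> skip
  v4 WRITE b 50 -> skip
  v5 WRITE d 59 -> skip
  v6 WRITE b 36 -> skip
  v7 WRITE c 24 -> keep
  v8 WRITE d 19 -> skip
  v9 WRITE d 25 -> skip
  v10 WRITE d 69 -> skip
  v11 WRITE c 51 -> drop (> snap)
  v12 WRITE a 53 -> skip
  v13 WRITE d 18 -> skip
  v14 WRITE d 56 -> skip
  v15 WRITE d 67 -> skip
  v16 WRITE b 39 -> skip
  v17 WRITE e 11 -> skip
  v18 WRITE b 35 -> skip
  v19 WRITE e 0 -> skip
Collected: [(7, 24)]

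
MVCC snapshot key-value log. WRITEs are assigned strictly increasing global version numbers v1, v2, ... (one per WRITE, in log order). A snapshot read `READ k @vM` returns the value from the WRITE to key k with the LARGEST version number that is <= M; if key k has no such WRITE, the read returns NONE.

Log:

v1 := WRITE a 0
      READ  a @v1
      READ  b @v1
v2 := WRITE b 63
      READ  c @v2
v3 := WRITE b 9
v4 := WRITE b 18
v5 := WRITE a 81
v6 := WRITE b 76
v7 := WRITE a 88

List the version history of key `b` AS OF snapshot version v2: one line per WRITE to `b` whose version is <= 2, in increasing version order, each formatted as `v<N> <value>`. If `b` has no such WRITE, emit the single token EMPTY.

Scan writes for key=b with version <= 2:
  v1 WRITE a 0 -> skip
  v2 WRITE b 63 -> keep
  v3 WRITE b 9 -> drop (> snap)
  v4 WRITE b 18 -> drop (> snap)
  v5 WRITE a 81 -> skip
  v6 WRITE b 76 -> drop (> snap)
  v7 WRITE a 88 -> skip
Collected: [(2, 63)]

Answer: v2 63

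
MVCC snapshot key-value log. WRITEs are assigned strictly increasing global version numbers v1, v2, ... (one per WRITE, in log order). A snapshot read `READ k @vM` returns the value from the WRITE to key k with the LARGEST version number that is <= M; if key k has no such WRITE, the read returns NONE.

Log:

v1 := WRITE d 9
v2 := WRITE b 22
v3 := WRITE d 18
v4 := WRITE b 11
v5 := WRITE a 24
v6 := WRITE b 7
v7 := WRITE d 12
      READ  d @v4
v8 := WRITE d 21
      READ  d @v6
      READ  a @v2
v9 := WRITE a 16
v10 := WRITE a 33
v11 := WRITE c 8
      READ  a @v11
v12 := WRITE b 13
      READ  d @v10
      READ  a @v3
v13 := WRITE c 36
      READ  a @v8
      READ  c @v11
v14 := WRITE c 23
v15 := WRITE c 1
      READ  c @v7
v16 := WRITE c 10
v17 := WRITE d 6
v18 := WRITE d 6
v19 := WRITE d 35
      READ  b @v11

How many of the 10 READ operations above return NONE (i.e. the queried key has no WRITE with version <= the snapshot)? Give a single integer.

Answer: 3

Derivation:
v1: WRITE d=9  (d history now [(1, 9)])
v2: WRITE b=22  (b history now [(2, 22)])
v3: WRITE d=18  (d history now [(1, 9), (3, 18)])
v4: WRITE b=11  (b history now [(2, 22), (4, 11)])
v5: WRITE a=24  (a history now [(5, 24)])
v6: WRITE b=7  (b history now [(2, 22), (4, 11), (6, 7)])
v7: WRITE d=12  (d history now [(1, 9), (3, 18), (7, 12)])
READ d @v4: history=[(1, 9), (3, 18), (7, 12)] -> pick v3 -> 18
v8: WRITE d=21  (d history now [(1, 9), (3, 18), (7, 12), (8, 21)])
READ d @v6: history=[(1, 9), (3, 18), (7, 12), (8, 21)] -> pick v3 -> 18
READ a @v2: history=[(5, 24)] -> no version <= 2 -> NONE
v9: WRITE a=16  (a history now [(5, 24), (9, 16)])
v10: WRITE a=33  (a history now [(5, 24), (9, 16), (10, 33)])
v11: WRITE c=8  (c history now [(11, 8)])
READ a @v11: history=[(5, 24), (9, 16), (10, 33)] -> pick v10 -> 33
v12: WRITE b=13  (b history now [(2, 22), (4, 11), (6, 7), (12, 13)])
READ d @v10: history=[(1, 9), (3, 18), (7, 12), (8, 21)] -> pick v8 -> 21
READ a @v3: history=[(5, 24), (9, 16), (10, 33)] -> no version <= 3 -> NONE
v13: WRITE c=36  (c history now [(11, 8), (13, 36)])
READ a @v8: history=[(5, 24), (9, 16), (10, 33)] -> pick v5 -> 24
READ c @v11: history=[(11, 8), (13, 36)] -> pick v11 -> 8
v14: WRITE c=23  (c history now [(11, 8), (13, 36), (14, 23)])
v15: WRITE c=1  (c history now [(11, 8), (13, 36), (14, 23), (15, 1)])
READ c @v7: history=[(11, 8), (13, 36), (14, 23), (15, 1)] -> no version <= 7 -> NONE
v16: WRITE c=10  (c history now [(11, 8), (13, 36), (14, 23), (15, 1), (16, 10)])
v17: WRITE d=6  (d history now [(1, 9), (3, 18), (7, 12), (8, 21), (17, 6)])
v18: WRITE d=6  (d history now [(1, 9), (3, 18), (7, 12), (8, 21), (17, 6), (18, 6)])
v19: WRITE d=35  (d history now [(1, 9), (3, 18), (7, 12), (8, 21), (17, 6), (18, 6), (19, 35)])
READ b @v11: history=[(2, 22), (4, 11), (6, 7), (12, 13)] -> pick v6 -> 7
Read results in order: ['18', '18', 'NONE', '33', '21', 'NONE', '24', '8', 'NONE', '7']
NONE count = 3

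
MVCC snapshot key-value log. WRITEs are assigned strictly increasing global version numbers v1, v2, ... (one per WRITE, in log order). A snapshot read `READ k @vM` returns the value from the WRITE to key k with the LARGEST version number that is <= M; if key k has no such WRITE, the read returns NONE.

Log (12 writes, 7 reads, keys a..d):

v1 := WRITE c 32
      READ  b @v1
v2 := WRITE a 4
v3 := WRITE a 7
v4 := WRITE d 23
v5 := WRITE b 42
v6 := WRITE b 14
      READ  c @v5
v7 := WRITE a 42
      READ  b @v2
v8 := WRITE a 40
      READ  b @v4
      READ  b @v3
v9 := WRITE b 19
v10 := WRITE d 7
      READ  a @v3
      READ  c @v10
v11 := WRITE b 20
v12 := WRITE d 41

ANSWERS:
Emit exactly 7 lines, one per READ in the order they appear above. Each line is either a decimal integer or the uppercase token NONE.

Answer: NONE
32
NONE
NONE
NONE
7
32

Derivation:
v1: WRITE c=32  (c history now [(1, 32)])
READ b @v1: history=[] -> no version <= 1 -> NONE
v2: WRITE a=4  (a history now [(2, 4)])
v3: WRITE a=7  (a history now [(2, 4), (3, 7)])
v4: WRITE d=23  (d history now [(4, 23)])
v5: WRITE b=42  (b history now [(5, 42)])
v6: WRITE b=14  (b history now [(5, 42), (6, 14)])
READ c @v5: history=[(1, 32)] -> pick v1 -> 32
v7: WRITE a=42  (a history now [(2, 4), (3, 7), (7, 42)])
READ b @v2: history=[(5, 42), (6, 14)] -> no version <= 2 -> NONE
v8: WRITE a=40  (a history now [(2, 4), (3, 7), (7, 42), (8, 40)])
READ b @v4: history=[(5, 42), (6, 14)] -> no version <= 4 -> NONE
READ b @v3: history=[(5, 42), (6, 14)] -> no version <= 3 -> NONE
v9: WRITE b=19  (b history now [(5, 42), (6, 14), (9, 19)])
v10: WRITE d=7  (d history now [(4, 23), (10, 7)])
READ a @v3: history=[(2, 4), (3, 7), (7, 42), (8, 40)] -> pick v3 -> 7
READ c @v10: history=[(1, 32)] -> pick v1 -> 32
v11: WRITE b=20  (b history now [(5, 42), (6, 14), (9, 19), (11, 20)])
v12: WRITE d=41  (d history now [(4, 23), (10, 7), (12, 41)])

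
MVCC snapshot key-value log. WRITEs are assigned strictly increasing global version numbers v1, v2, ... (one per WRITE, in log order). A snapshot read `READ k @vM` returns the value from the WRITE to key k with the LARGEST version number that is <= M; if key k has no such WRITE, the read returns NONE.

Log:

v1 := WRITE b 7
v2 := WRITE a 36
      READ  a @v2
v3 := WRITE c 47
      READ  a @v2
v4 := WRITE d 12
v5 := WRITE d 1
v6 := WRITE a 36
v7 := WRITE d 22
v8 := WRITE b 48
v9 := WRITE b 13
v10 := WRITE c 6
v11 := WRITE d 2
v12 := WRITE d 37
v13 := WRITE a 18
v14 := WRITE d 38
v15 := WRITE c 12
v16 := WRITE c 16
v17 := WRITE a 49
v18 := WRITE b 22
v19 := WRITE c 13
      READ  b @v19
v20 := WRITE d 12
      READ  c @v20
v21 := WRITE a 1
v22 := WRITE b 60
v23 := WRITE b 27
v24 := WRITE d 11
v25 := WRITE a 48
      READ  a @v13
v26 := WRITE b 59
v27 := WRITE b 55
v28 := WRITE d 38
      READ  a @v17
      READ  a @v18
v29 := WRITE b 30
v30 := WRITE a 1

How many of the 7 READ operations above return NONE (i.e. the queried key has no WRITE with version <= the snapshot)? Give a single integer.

v1: WRITE b=7  (b history now [(1, 7)])
v2: WRITE a=36  (a history now [(2, 36)])
READ a @v2: history=[(2, 36)] -> pick v2 -> 36
v3: WRITE c=47  (c history now [(3, 47)])
READ a @v2: history=[(2, 36)] -> pick v2 -> 36
v4: WRITE d=12  (d history now [(4, 12)])
v5: WRITE d=1  (d history now [(4, 12), (5, 1)])
v6: WRITE a=36  (a history now [(2, 36), (6, 36)])
v7: WRITE d=22  (d history now [(4, 12), (5, 1), (7, 22)])
v8: WRITE b=48  (b history now [(1, 7), (8, 48)])
v9: WRITE b=13  (b history now [(1, 7), (8, 48), (9, 13)])
v10: WRITE c=6  (c history now [(3, 47), (10, 6)])
v11: WRITE d=2  (d history now [(4, 12), (5, 1), (7, 22), (11, 2)])
v12: WRITE d=37  (d history now [(4, 12), (5, 1), (7, 22), (11, 2), (12, 37)])
v13: WRITE a=18  (a history now [(2, 36), (6, 36), (13, 18)])
v14: WRITE d=38  (d history now [(4, 12), (5, 1), (7, 22), (11, 2), (12, 37), (14, 38)])
v15: WRITE c=12  (c history now [(3, 47), (10, 6), (15, 12)])
v16: WRITE c=16  (c history now [(3, 47), (10, 6), (15, 12), (16, 16)])
v17: WRITE a=49  (a history now [(2, 36), (6, 36), (13, 18), (17, 49)])
v18: WRITE b=22  (b history now [(1, 7), (8, 48), (9, 13), (18, 22)])
v19: WRITE c=13  (c history now [(3, 47), (10, 6), (15, 12), (16, 16), (19, 13)])
READ b @v19: history=[(1, 7), (8, 48), (9, 13), (18, 22)] -> pick v18 -> 22
v20: WRITE d=12  (d history now [(4, 12), (5, 1), (7, 22), (11, 2), (12, 37), (14, 38), (20, 12)])
READ c @v20: history=[(3, 47), (10, 6), (15, 12), (16, 16), (19, 13)] -> pick v19 -> 13
v21: WRITE a=1  (a history now [(2, 36), (6, 36), (13, 18), (17, 49), (21, 1)])
v22: WRITE b=60  (b history now [(1, 7), (8, 48), (9, 13), (18, 22), (22, 60)])
v23: WRITE b=27  (b history now [(1, 7), (8, 48), (9, 13), (18, 22), (22, 60), (23, 27)])
v24: WRITE d=11  (d history now [(4, 12), (5, 1), (7, 22), (11, 2), (12, 37), (14, 38), (20, 12), (24, 11)])
v25: WRITE a=48  (a history now [(2, 36), (6, 36), (13, 18), (17, 49), (21, 1), (25, 48)])
READ a @v13: history=[(2, 36), (6, 36), (13, 18), (17, 49), (21, 1), (25, 48)] -> pick v13 -> 18
v26: WRITE b=59  (b history now [(1, 7), (8, 48), (9, 13), (18, 22), (22, 60), (23, 27), (26, 59)])
v27: WRITE b=55  (b history now [(1, 7), (8, 48), (9, 13), (18, 22), (22, 60), (23, 27), (26, 59), (27, 55)])
v28: WRITE d=38  (d history now [(4, 12), (5, 1), (7, 22), (11, 2), (12, 37), (14, 38), (20, 12), (24, 11), (28, 38)])
READ a @v17: history=[(2, 36), (6, 36), (13, 18), (17, 49), (21, 1), (25, 48)] -> pick v17 -> 49
READ a @v18: history=[(2, 36), (6, 36), (13, 18), (17, 49), (21, 1), (25, 48)] -> pick v17 -> 49
v29: WRITE b=30  (b history now [(1, 7), (8, 48), (9, 13), (18, 22), (22, 60), (23, 27), (26, 59), (27, 55), (29, 30)])
v30: WRITE a=1  (a history now [(2, 36), (6, 36), (13, 18), (17, 49), (21, 1), (25, 48), (30, 1)])
Read results in order: ['36', '36', '22', '13', '18', '49', '49']
NONE count = 0

Answer: 0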